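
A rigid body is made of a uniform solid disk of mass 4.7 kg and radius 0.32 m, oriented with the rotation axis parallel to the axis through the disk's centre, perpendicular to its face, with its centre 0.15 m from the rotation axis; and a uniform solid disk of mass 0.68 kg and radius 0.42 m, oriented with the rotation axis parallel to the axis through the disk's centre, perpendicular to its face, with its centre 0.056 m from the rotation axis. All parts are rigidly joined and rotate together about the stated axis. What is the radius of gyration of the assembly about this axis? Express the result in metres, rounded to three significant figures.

Solid disk: I_cm = (1/2)MR² = (1/2)(4.7)(0.32)² = 0.24064 kg m^2; centre at d = 0.15 m, so the parallel axis theorem gives I = 0.24064 + (4.7)(0.15)² = 0.34639 kg m^2.
Solid disk: I_cm = (1/2)MR² = (1/2)(0.68)(0.42)² = 0.059976 kg m^2; centre at d = 0.056 m, so the parallel axis theorem gives I = 0.059976 + (0.68)(0.056)² = 0.062108 kg m^2.
Total I = 0.4085 kg m^2; total mass M = 5.38 kg.
k = √(I/M) = √(0.4085/5.38) = 0.27555 m.

0.276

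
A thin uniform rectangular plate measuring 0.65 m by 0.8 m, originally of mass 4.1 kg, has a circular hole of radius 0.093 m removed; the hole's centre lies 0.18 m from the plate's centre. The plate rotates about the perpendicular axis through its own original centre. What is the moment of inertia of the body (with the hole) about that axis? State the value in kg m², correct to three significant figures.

0.355

Unpierced body about its centre: I₀ = (1/12)M(a²+b²) = (1/12)(4.1)[(0.65)² + (0.8)²] = 0.36302 kg m².
The removed disk has mass m = M·πr²/(ab) = (4.1)·π(0.093)²/(0.65·0.8) = 0.21424 kg (same uniform areal density).
Its moment of inertia about the rotation axis (parallel-axis theorem): I_hole = (1/2)mr² + md² = (1/2)(0.21424)(0.093)² + (0.21424)(0.18)² = 0.0078678 kg m².
Treating the hole as negative mass, I = I₀ − I_hole = 0.36302 − 0.0078678 = 0.35515 kg m².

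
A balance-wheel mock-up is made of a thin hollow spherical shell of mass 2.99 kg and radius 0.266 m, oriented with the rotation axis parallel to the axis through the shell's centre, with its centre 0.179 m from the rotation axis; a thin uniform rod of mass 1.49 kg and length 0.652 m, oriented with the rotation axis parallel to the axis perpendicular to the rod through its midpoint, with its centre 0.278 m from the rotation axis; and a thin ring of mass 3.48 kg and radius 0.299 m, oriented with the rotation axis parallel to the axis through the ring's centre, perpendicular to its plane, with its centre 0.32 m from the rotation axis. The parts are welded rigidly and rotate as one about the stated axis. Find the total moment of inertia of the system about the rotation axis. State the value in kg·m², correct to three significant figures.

Spherical shell: I_cm = (2/3)MR² = (2/3)(2.99)(0.266)² = 0.14104 kg·m²; centre at d = 0.179 m, so I = I_cm + Md² gives I = 0.14104 + (2.99)(0.179)² = 0.23684 kg·m².
Thin rod: I_cm = (1/12)ML² = (1/12)(1.49)(0.652)² = 0.052784 kg·m²; centre at d = 0.278 m, so I = I_cm + Md² gives I = 0.052784 + (1.49)(0.278)² = 0.16794 kg·m².
Thin ring: I_cm = MR² = (3.48)(0.299)² = 0.31112 kg·m²; centre at d = 0.32 m, so I = I_cm + Md² gives I = 0.31112 + (3.48)(0.32)² = 0.66747 kg·m².
Total I = 0.23684 + 0.16794 + 0.66747 = 1.0722 kg·m².

1.07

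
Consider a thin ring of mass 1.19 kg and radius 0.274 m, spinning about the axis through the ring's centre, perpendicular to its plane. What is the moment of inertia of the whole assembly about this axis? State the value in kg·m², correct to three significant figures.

0.0893

I_cm = MR² = (1.19)(0.274)² = 0.08934 kg·m²; axis through the centre, so I = 0.08934 kg·m².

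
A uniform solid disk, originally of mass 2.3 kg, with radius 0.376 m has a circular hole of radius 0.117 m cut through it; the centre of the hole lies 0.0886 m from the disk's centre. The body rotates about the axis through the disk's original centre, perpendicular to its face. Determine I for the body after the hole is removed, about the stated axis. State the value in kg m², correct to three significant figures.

Unpierced body about its centre: I₀ = (1/2)MR² = (1/2)(2.3)(0.376)² = 0.16258 kg m².
The removed disk has mass m = M·(r/R)² = (2.3)(0.117/0.376)² = 0.2227 kg (same uniform areal density).
Its moment of inertia about the rotation axis (parallel-axis theorem): I_hole = (1/2)mr² + md² = (1/2)(0.2227)(0.117)² + (0.2227)(0.0886)² = 0.0032725 kg m².
Treating the hole as negative mass, I = I₀ − I_hole = 0.16258 − 0.0032725 = 0.15931 kg m².

0.159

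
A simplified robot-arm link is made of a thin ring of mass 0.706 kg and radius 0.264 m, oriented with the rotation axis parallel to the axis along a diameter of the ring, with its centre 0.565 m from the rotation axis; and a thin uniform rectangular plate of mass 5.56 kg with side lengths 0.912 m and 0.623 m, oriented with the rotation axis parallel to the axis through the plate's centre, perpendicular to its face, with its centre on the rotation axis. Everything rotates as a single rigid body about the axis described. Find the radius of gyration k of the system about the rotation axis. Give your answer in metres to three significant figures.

Thin ring: I_cm = (1/2)MR² = (1/2)(0.706)(0.264)² = 0.024603 kg·m²; centre at d = 0.565 m, so the parallel axis theorem gives I = 0.024603 + (0.706)(0.565)² = 0.24998 kg·m².
Rectangular plate: I_cm = (1/12)M(a²+b²) = (1/12)(5.56)[(0.912)² + (0.623)²] = 0.56521 kg·m²; axis through the centre, so I = 0.56521 kg·m².
Total I = 0.81518 kg·m²; total mass M = 6.266 kg.
k = √(I/M) = √(0.81518/6.266) = 0.36069 m.

0.361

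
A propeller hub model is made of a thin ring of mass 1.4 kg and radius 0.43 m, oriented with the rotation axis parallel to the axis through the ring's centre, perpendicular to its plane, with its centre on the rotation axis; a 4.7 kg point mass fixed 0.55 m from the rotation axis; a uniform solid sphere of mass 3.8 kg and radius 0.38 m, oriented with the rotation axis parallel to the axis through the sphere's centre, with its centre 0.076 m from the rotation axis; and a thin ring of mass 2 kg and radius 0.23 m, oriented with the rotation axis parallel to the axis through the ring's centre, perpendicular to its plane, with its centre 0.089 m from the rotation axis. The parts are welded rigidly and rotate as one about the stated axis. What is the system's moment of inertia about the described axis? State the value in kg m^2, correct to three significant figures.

Thin ring: I_cm = MR² = (1.4)(0.43)² = 0.25886 kg m^2; axis through the centre, so I = 0.25886 kg m^2.
Point mass: I_cm = 0; centre at d = 0.55 m, so I = I_cm + Md² gives I = 0 + (4.7)(0.55)² = 1.4218 kg m^2.
Solid sphere: I_cm = (2/5)MR² = (2/5)(3.8)(0.38)² = 0.21949 kg m^2; centre at d = 0.076 m, so I = I_cm + Md² gives I = 0.21949 + (3.8)(0.076)² = 0.24144 kg m^2.
Thin ring: I_cm = MR² = (2)(0.23)² = 0.1058 kg m^2; centre at d = 0.089 m, so I = I_cm + Md² gives I = 0.1058 + (2)(0.089)² = 0.12164 kg m^2.
Total I = 0.25886 + 1.4218 + 0.24144 + 0.12164 = 2.0437 kg m^2.

2.04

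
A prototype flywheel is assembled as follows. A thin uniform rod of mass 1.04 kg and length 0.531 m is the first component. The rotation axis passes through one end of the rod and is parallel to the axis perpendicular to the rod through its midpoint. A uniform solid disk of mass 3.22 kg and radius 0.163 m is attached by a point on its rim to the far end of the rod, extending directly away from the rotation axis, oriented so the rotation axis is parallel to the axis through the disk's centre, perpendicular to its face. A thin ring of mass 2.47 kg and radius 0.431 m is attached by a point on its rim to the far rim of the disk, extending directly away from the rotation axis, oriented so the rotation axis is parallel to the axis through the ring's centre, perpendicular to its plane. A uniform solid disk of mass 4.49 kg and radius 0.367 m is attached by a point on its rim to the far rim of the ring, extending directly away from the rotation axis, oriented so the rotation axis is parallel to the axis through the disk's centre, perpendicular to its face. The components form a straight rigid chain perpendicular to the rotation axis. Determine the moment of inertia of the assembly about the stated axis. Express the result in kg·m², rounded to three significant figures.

Thin rod: I_cm = (1/12)ML² = (1/12)(1.04)(0.531)² = 0.024437 kg·m²; centre at d = 0.2655 m, so I = I_cm + Md² gives I = 0.024437 + (1.04)(0.2655)² = 0.097746 kg·m².
Solid disk: I_cm = (1/2)MR² = (1/2)(3.22)(0.163)² = 0.042776 kg·m²; centre at d = 0.2655 + 0.2655 + 0.163 = 0.694 m, so I = I_cm + Md² gives I = 0.042776 + (3.22)(0.694)² = 1.5936 kg·m².
Thin ring: I_cm = MR² = (2.47)(0.431)² = 0.45883 kg·m²; centre at d = 0.2655 + 0.2655 + 0.163 + 0.163 + 0.431 = 1.288 m, so I = I_cm + Md² gives I = 0.45883 + (2.47)(1.288)² = 4.5564 kg·m².
Solid disk: I_cm = (1/2)MR² = (1/2)(4.49)(0.367)² = 0.30238 kg·m²; centre at d = 0.2655 + 0.2655 + 0.163 + 0.163 + 0.431 + 0.431 + 0.367 = 2.086 m, so I = I_cm + Md² gives I = 0.30238 + (4.49)(2.086)² = 19.84 kg·m².
Total I = 0.097746 + 1.5936 + 4.5564 + 19.84 = 26.088 kg·m².

26.1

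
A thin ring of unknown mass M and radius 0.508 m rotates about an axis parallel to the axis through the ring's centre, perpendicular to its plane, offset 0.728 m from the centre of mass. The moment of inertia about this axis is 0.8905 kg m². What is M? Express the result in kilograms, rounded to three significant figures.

1.13

I = I_cm + Md² = MR² + Md² = M·[1·(0.508)² + (0.728)²] = M·0.78805.
So M = 0.8905 / 0.78805 = 1.13 kg.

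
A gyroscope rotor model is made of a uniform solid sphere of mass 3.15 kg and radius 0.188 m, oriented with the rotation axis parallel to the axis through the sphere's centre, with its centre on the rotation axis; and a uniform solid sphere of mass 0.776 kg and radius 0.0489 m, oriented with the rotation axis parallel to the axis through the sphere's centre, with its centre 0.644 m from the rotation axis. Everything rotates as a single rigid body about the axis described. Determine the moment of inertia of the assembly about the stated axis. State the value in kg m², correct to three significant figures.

0.367

Solid sphere: I_cm = (2/5)MR² = (2/5)(3.15)(0.188)² = 0.044533 kg m²; axis through the centre, so I = 0.044533 kg m².
Solid sphere: I_cm = (2/5)MR² = (2/5)(0.776)(0.0489)² = 0.00074223 kg m²; centre at d = 0.644 m, so the parallel axis theorem gives I = 0.00074223 + (0.776)(0.644)² = 0.32258 kg m².
Total I = 0.044533 + 0.32258 = 0.36711 kg m².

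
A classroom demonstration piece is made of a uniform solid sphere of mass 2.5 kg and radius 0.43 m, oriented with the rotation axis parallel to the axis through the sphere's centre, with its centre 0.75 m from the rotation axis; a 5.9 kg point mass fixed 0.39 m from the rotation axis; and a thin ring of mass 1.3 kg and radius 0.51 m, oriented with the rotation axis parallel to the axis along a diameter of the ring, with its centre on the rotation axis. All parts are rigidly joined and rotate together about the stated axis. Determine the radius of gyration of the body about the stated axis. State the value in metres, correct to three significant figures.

Solid sphere: I_cm = (2/5)MR² = (2/5)(2.5)(0.43)² = 0.1849 kg·m²; centre at d = 0.75 m, so I = I_cm + Md² gives I = 0.1849 + (2.5)(0.75)² = 1.5912 kg·m².
Point mass: I_cm = 0; centre at d = 0.39 m, so I = I_cm + Md² gives I = 0 + (5.9)(0.39)² = 0.89739 kg·m².
Thin ring: I_cm = (1/2)MR² = (1/2)(1.3)(0.51)² = 0.16906 kg·m²; axis through the centre, so I = 0.16906 kg·m².
Total I = 2.6576 kg·m²; total mass M = 9.7 kg.
k = √(I/M) = √(2.6576/9.7) = 0.52343 m.

0.523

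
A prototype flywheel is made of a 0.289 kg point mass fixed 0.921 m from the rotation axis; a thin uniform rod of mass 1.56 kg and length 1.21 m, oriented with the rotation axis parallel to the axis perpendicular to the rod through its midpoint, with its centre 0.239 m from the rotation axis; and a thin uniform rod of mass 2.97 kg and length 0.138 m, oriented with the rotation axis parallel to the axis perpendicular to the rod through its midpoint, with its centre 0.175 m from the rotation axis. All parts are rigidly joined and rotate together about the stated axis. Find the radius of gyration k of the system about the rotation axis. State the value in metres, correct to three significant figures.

Point mass: I_cm = 0; centre at d = 0.921 m, so the parallel axis theorem gives I = 0 + (0.289)(0.921)² = 0.24514 kg m^2.
Thin rod: I_cm = (1/12)ML² = (1/12)(1.56)(1.21)² = 0.19033 kg m^2; centre at d = 0.239 m, so the parallel axis theorem gives I = 0.19033 + (1.56)(0.239)² = 0.27944 kg m^2.
Thin rod: I_cm = (1/12)ML² = (1/12)(2.97)(0.138)² = 0.0047134 kg m^2; centre at d = 0.175 m, so the parallel axis theorem gives I = 0.0047134 + (2.97)(0.175)² = 0.09567 kg m^2.
Total I = 0.62025 kg m^2; total mass M = 4.819 kg.
k = √(I/M) = √(0.62025/4.819) = 0.35876 m.

0.359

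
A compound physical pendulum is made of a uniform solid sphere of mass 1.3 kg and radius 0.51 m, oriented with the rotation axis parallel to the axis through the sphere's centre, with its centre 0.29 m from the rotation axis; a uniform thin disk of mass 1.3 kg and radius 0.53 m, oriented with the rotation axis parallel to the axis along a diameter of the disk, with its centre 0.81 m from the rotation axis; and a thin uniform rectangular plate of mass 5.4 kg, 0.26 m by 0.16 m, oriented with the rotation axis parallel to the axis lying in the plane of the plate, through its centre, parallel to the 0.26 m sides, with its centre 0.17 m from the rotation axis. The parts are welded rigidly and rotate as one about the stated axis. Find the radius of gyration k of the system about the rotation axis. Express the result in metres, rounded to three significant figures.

Solid sphere: I_cm = (2/5)MR² = (2/5)(1.3)(0.51)² = 0.13525 kg m^2; centre at d = 0.29 m, so the parallel axis theorem gives I = 0.13525 + (1.3)(0.29)² = 0.24458 kg m^2.
Thin disk: I_cm = (1/4)MR² = (1/4)(1.3)(0.53)² = 0.091293 kg m^2; centre at d = 0.81 m, so the parallel axis theorem gives I = 0.091293 + (1.3)(0.81)² = 0.94422 kg m^2.
Rectangular plate: I_cm = (1/12)Mb² = (1/12)(5.4)(0.16)² = 0.01152 kg m^2; centre at d = 0.17 m, so the parallel axis theorem gives I = 0.01152 + (5.4)(0.17)² = 0.16758 kg m^2.
Total I = 1.3564 kg m^2; total mass M = 8 kg.
k = √(I/M) = √(1.3564/8) = 0.41176 m.

0.412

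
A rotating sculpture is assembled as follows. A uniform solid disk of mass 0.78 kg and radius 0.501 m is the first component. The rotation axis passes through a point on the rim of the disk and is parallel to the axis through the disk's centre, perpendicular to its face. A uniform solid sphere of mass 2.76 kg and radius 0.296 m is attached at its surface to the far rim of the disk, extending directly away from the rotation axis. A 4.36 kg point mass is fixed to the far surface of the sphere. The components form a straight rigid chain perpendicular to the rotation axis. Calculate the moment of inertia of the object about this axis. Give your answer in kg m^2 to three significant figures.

Solid disk: I_cm = (1/2)MR² = (1/2)(0.78)(0.501)² = 0.09789 kg m^2; centre at d = 0.501 m, so the parallel axis theorem gives I = 0.09789 + (0.78)(0.501)² = 0.29367 kg m^2.
Solid sphere: I_cm = (2/5)MR² = (2/5)(2.76)(0.296)² = 0.096728 kg m^2; centre at d = 0.501 + 0.501 + 0.296 = 1.298 m, so the parallel axis theorem gives I = 0.096728 + (2.76)(1.298)² = 4.7468 kg m^2.
Point mass: I_cm = 0; centre at d = 0.501 + 0.501 + 0.296 + 0.296 = 1.594 m, so the parallel axis theorem gives I = 0 + (4.36)(1.594)² = 11.078 kg m^2.
Total I = 0.29367 + 4.7468 + 11.078 = 16.119 kg m^2.

16.1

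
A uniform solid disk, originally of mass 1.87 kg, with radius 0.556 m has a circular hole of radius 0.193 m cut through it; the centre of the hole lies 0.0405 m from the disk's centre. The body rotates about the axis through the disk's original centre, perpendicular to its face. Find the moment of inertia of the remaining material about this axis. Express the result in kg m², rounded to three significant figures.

0.284

Unpierced body about its centre: I₀ = (1/2)MR² = (1/2)(1.87)(0.556)² = 0.28904 kg m².
The removed disk has mass m = M·(r/R)² = (1.87)(0.193/0.556)² = 0.22532 kg (same uniform areal density).
Its moment of inertia about the rotation axis (parallel-axis theorem): I_hole = (1/2)mr² + md² = (1/2)(0.22532)(0.193)² + (0.22532)(0.0405)² = 0.0045661 kg m².
Treating the hole as negative mass, I = I₀ − I_hole = 0.28904 − 0.0045661 = 0.28448 kg m².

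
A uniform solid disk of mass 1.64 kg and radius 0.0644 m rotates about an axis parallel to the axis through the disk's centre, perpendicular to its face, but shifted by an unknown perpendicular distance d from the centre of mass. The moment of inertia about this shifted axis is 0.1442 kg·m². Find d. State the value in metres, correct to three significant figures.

About the centre-of-mass axis, I_cm = (1/2)MR² = (1/2)(1.64)(0.0644)² = 0.0034008 kg·m².
Parallel axis theorem: I = I_cm + Md², so Md² = 0.1442 − 0.0034008 = 0.1408 kg·m².
d = √(0.1408 / 1.64) = 0.29301 m.

0.293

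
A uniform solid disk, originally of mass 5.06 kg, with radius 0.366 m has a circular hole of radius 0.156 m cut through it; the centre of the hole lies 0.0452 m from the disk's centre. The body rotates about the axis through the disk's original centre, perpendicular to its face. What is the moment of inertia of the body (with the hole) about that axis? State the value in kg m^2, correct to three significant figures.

Unpierced body about its centre: I₀ = (1/2)MR² = (1/2)(5.06)(0.366)² = 0.33891 kg m^2.
The removed disk has mass m = M·(r/R)² = (5.06)(0.156/0.366)² = 0.91926 kg (same uniform areal density).
Its moment of inertia about the rotation axis (parallel-axis theorem): I_hole = (1/2)mr² + md² = (1/2)(0.91926)(0.156)² + (0.91926)(0.0452)² = 0.013064 kg m^2.
Treating the hole as negative mass, I = I₀ − I_hole = 0.33891 − 0.013064 = 0.32585 kg m^2.

0.326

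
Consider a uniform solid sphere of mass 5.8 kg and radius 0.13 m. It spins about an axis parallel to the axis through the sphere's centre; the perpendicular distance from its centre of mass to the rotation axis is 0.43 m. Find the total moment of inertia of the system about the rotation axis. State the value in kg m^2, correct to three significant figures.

1.11

I_cm = (2/5)MR² = (2/5)(5.8)(0.13)² = 0.039208 kg m^2; centre at d = 0.43 m, so the parallel axis theorem gives I = 0.039208 + (5.8)(0.43)² = 1.1116 kg m^2.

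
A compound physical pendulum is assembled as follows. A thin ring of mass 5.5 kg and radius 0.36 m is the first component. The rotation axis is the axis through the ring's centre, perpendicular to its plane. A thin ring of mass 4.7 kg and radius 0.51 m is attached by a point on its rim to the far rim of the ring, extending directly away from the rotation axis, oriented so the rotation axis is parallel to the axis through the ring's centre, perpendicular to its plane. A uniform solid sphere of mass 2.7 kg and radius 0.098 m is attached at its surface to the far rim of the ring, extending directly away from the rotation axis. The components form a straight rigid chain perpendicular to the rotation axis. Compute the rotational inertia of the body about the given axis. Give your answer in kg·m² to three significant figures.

Thin ring: I_cm = MR² = (5.5)(0.36)² = 0.7128 kg·m²; axis through the centre, so I = 0.7128 kg·m².
Thin ring: I_cm = MR² = (4.7)(0.51)² = 1.2225 kg·m²; centre at d = 0.36 + 0.51 = 0.87 m, so the parallel axis theorem gives I = 1.2225 + (4.7)(0.87)² = 4.7799 kg·m².
Solid sphere: I_cm = (2/5)MR² = (2/5)(2.7)(0.098)² = 0.010372 kg·m²; centre at d = 0.36 + 0.51 + 0.51 + 0.098 = 1.478 m, so the parallel axis theorem gives I = 0.010372 + (2.7)(1.478)² = 5.9085 kg·m².
Total I = 0.7128 + 4.7799 + 5.9085 = 11.401 kg·m².

11.4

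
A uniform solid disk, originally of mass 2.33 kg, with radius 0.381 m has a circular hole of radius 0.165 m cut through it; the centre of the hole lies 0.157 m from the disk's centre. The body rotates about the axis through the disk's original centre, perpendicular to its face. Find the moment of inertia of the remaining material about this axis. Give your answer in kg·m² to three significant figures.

Unpierced body about its centre: I₀ = (1/2)MR² = (1/2)(2.33)(0.381)² = 0.16911 kg·m².
The removed disk has mass m = M·(r/R)² = (2.33)(0.165/0.381)² = 0.43699 kg (same uniform areal density).
Its moment of inertia about the rotation axis (parallel-axis theorem): I_hole = (1/2)mr² + md² = (1/2)(0.43699)(0.165)² + (0.43699)(0.157)² = 0.01672 kg·m².
Treating the hole as negative mass, I = I₀ − I_hole = 0.16911 − 0.01672 = 0.15239 kg·m².

0.152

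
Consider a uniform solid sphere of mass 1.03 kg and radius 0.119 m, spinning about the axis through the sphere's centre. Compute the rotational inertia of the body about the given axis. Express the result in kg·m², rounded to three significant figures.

I_cm = (2/5)MR² = (2/5)(1.03)(0.119)² = 0.0058343 kg·m²; axis through the centre, so I = 0.0058343 kg·m².

0.00583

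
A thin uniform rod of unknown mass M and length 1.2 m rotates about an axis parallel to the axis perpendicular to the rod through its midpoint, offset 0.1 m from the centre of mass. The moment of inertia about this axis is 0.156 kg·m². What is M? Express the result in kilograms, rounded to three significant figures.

I = I_cm + Md² = (1/12)ML² + Md² = M·[0.0833333·(1.2)² + (0.1)²] = M·0.13.
So M = 0.156 / 0.13 = 1.2 kg.

1.20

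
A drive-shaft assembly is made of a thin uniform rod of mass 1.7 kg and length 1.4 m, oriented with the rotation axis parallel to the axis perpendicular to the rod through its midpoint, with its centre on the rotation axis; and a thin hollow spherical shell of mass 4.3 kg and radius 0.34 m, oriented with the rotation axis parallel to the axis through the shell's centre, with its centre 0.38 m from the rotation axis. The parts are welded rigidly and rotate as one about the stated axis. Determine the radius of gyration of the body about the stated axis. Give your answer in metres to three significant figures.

0.453

Thin rod: I_cm = (1/12)ML² = (1/12)(1.7)(1.4)² = 0.27767 kg m^2; axis through the centre, so I = 0.27767 kg m^2.
Spherical shell: I_cm = (2/3)MR² = (2/3)(4.3)(0.34)² = 0.33139 kg m^2; centre at d = 0.38 m, so the parallel axis theorem gives I = 0.33139 + (4.3)(0.38)² = 0.95231 kg m^2.
Total I = 1.23 kg m^2; total mass M = 6 kg.
k = √(I/M) = √(1.23/6) = 0.45276 m.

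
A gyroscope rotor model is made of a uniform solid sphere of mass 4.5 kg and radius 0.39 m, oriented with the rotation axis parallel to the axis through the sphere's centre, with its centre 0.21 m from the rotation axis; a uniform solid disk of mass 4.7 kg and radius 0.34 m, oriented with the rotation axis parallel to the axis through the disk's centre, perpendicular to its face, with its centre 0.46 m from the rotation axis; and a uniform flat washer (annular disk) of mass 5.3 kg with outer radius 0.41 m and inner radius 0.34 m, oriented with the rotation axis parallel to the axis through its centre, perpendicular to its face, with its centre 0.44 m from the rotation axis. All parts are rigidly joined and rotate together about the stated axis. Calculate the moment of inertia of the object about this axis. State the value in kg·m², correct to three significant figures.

3.52

Solid sphere: I_cm = (2/5)MR² = (2/5)(4.5)(0.39)² = 0.27378 kg·m²; centre at d = 0.21 m, so I = I_cm + Md² gives I = 0.27378 + (4.5)(0.21)² = 0.47223 kg·m².
Solid disk: I_cm = (1/2)MR² = (1/2)(4.7)(0.34)² = 0.27166 kg·m²; centre at d = 0.46 m, so I = I_cm + Md² gives I = 0.27166 + (4.7)(0.46)² = 1.2662 kg·m².
Annular disk: I_cm = (1/2)M(R²+r²) = (1/2)(5.3)[(0.41)² + (0.34)²] = 0.7518 kg·m²; centre at d = 0.44 m, so I = I_cm + Md² gives I = 0.7518 + (5.3)(0.44)² = 1.7779 kg·m².
Total I = 0.47223 + 1.2662 + 1.7779 = 3.5163 kg·m².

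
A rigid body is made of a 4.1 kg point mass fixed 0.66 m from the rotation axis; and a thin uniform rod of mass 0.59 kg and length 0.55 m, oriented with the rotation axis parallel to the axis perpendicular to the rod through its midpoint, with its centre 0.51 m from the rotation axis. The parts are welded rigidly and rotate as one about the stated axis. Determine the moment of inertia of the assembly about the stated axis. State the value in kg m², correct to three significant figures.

1.95

Point mass: I_cm = 0; centre at d = 0.66 m, so the parallel axis theorem gives I = 0 + (4.1)(0.66)² = 1.786 kg m².
Thin rod: I_cm = (1/12)ML² = (1/12)(0.59)(0.55)² = 0.014873 kg m²; centre at d = 0.51 m, so the parallel axis theorem gives I = 0.014873 + (0.59)(0.51)² = 0.16833 kg m².
Total I = 1.786 + 0.16833 = 1.9543 kg m².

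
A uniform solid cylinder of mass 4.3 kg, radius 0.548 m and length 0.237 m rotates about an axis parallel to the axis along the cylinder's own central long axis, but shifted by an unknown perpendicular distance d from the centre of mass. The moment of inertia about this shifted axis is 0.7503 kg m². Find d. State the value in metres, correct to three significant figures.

0.156

About the centre-of-mass axis, I_cm = (1/2)MR² = (1/2)(4.3)(0.548)² = 0.64565 kg m².
Parallel axis theorem: I = I_cm + Md², so Md² = 0.7503 − 0.64565 = 0.10465 kg m².
d = √(0.10465 / 4.3) = 0.156 m.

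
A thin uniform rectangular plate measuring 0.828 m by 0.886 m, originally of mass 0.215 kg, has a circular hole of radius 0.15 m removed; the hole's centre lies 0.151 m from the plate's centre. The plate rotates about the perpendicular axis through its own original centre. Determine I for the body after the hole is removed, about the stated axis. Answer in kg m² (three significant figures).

0.0256

Unpierced body about its centre: I₀ = (1/12)M(a²+b²) = (1/12)(0.215)[(0.828)² + (0.886)²] = 0.026348 kg m².
The removed disk has mass m = M·πr²/(ab) = (0.215)·π(0.15)²/(0.828·0.886) = 0.020716 kg (same uniform areal density).
Its moment of inertia about the rotation axis (parallel-axis theorem): I_hole = (1/2)mr² + md² = (1/2)(0.020716)(0.15)² + (0.020716)(0.151)² = 0.0007054 kg m².
Treating the hole as negative mass, I = I₀ − I_hole = 0.026348 − 0.0007054 = 0.025642 kg m².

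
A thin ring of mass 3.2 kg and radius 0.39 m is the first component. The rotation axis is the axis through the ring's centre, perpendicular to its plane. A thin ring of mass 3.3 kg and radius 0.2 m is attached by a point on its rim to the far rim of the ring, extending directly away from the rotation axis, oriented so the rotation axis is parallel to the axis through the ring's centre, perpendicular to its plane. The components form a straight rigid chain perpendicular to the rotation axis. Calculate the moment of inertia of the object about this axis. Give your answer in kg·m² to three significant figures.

Thin ring: I_cm = MR² = (3.2)(0.39)² = 0.48672 kg·m²; axis through the centre, so I = 0.48672 kg·m².
Thin ring: I_cm = MR² = (3.3)(0.2)² = 0.132 kg·m²; centre at d = 0.39 + 0.2 = 0.59 m, so I = I_cm + Md² gives I = 0.132 + (3.3)(0.59)² = 1.2807 kg·m².
Total I = 0.48672 + 1.2807 = 1.7675 kg·m².

1.77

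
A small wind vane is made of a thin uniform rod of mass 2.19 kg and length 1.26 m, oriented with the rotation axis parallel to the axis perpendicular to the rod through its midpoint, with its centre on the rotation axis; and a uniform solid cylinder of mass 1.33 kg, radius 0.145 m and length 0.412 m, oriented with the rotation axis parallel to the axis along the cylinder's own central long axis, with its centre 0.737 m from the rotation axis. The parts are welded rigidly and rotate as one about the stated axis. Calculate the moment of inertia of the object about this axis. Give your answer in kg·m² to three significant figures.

1.03

Thin rod: I_cm = (1/12)ML² = (1/12)(2.19)(1.26)² = 0.28974 kg·m²; axis through the centre, so I = 0.28974 kg·m².
Solid cylinder: I_cm = (1/2)MR² = (1/2)(1.33)(0.145)² = 0.013982 kg·m²; centre at d = 0.737 m, so I = I_cm + Md² gives I = 0.013982 + (1.33)(0.737)² = 0.7364 kg·m².
Total I = 0.28974 + 0.7364 = 1.0261 kg·m².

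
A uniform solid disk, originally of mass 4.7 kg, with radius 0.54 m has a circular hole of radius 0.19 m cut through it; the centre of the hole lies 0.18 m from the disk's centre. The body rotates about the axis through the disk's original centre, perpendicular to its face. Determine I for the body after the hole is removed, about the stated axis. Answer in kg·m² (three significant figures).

0.656

Unpierced body about its centre: I₀ = (1/2)MR² = (1/2)(4.7)(0.54)² = 0.68526 kg·m².
The removed disk has mass m = M·(r/R)² = (4.7)(0.19/0.54)² = 0.58186 kg (same uniform areal density).
Its moment of inertia about the rotation axis (parallel-axis theorem): I_hole = (1/2)mr² + md² = (1/2)(0.58186)(0.19)² + (0.58186)(0.18)² = 0.029355 kg·m².
Treating the hole as negative mass, I = I₀ − I_hole = 0.68526 − 0.029355 = 0.65591 kg·m².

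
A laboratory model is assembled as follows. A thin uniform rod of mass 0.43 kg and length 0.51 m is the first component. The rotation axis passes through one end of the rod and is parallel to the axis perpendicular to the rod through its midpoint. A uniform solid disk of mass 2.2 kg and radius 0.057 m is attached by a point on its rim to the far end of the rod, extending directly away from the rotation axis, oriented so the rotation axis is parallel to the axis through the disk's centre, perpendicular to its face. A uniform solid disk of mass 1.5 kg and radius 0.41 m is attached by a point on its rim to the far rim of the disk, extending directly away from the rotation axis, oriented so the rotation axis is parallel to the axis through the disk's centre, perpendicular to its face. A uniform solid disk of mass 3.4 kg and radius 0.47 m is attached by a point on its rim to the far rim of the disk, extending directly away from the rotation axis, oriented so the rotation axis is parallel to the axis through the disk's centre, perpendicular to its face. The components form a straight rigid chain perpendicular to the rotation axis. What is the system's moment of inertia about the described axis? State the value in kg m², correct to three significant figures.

15.3

Thin rod: I_cm = (1/12)ML² = (1/12)(0.43)(0.51)² = 0.0093202 kg m²; centre at d = 0.255 m, so the parallel axis theorem gives I = 0.0093202 + (0.43)(0.255)² = 0.037281 kg m².
Solid disk: I_cm = (1/2)MR² = (1/2)(2.2)(0.057)² = 0.0035739 kg m²; centre at d = 0.255 + 0.255 + 0.057 = 0.567 m, so the parallel axis theorem gives I = 0.0035739 + (2.2)(0.567)² = 0.71085 kg m².
Solid disk: I_cm = (1/2)MR² = (1/2)(1.5)(0.41)² = 0.12607 kg m²; centre at d = 0.255 + 0.255 + 0.057 + 0.057 + 0.41 = 1.034 m, so the parallel axis theorem gives I = 0.12607 + (1.5)(1.034)² = 1.7298 kg m².
Solid disk: I_cm = (1/2)MR² = (1/2)(3.4)(0.47)² = 0.37553 kg m²; centre at d = 0.255 + 0.255 + 0.057 + 0.057 + 0.41 + 0.41 + 0.47 = 1.914 m, so the parallel axis theorem gives I = 0.37553 + (3.4)(1.914)² = 12.831 kg m².
Total I = 0.037281 + 0.71085 + 1.7298 + 12.831 = 15.309 kg m².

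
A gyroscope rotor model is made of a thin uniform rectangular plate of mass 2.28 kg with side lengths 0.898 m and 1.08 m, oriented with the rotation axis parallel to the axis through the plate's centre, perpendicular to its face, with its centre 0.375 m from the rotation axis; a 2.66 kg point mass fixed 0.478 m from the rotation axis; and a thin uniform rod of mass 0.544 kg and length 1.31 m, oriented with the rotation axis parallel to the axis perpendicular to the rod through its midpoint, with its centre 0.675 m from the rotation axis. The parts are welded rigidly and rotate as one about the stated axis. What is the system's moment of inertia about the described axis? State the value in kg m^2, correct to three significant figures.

Rectangular plate: I_cm = (1/12)M(a²+b²) = (1/12)(2.28)[(0.898)² + (1.08)²] = 0.37483 kg m^2; centre at d = 0.375 m, so I = I_cm + Md² gives I = 0.37483 + (2.28)(0.375)² = 0.69546 kg m^2.
Point mass: I_cm = 0; centre at d = 0.478 m, so I = I_cm + Md² gives I = 0 + (2.66)(0.478)² = 0.60777 kg m^2.
Thin rod: I_cm = (1/12)ML² = (1/12)(0.544)(1.31)² = 0.077797 kg m^2; centre at d = 0.675 m, so I = I_cm + Md² gives I = 0.077797 + (0.544)(0.675)² = 0.32566 kg m^2.
Total I = 0.69546 + 0.60777 + 0.32566 = 1.6289 kg m^2.

1.63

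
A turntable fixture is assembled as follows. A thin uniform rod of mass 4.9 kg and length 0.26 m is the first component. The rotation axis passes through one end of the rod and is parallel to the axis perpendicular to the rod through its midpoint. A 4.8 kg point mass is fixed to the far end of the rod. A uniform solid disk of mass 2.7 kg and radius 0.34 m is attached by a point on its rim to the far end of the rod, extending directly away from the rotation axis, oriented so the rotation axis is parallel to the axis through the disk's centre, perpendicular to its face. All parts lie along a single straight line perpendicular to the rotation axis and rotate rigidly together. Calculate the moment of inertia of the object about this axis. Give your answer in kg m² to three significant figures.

Thin rod: I_cm = (1/12)ML² = (1/12)(4.9)(0.26)² = 0.027603 kg m²; centre at d = 0.13 m, so I = I_cm + Md² gives I = 0.027603 + (4.9)(0.13)² = 0.11041 kg m².
Point mass: I_cm = 0; centre at d = 0.13 + 0.13 = 0.26 m, so I = I_cm + Md² gives I = 0 + (4.8)(0.26)² = 0.32448 kg m².
Solid disk: I_cm = (1/2)MR² = (1/2)(2.7)(0.34)² = 0.15606 kg m²; centre at d = 0.13 + 0.13 + 0.34 = 0.6 m, so I = I_cm + Md² gives I = 0.15606 + (2.7)(0.6)² = 1.1281 kg m².
Total I = 0.11041 + 0.32448 + 1.1281 = 1.563 kg m².

1.56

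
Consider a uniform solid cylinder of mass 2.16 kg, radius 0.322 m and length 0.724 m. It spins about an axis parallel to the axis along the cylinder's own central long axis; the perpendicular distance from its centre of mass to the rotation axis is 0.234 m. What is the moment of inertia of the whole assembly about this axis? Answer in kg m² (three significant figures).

0.230

I_cm = (1/2)MR² = (1/2)(2.16)(0.322)² = 0.11198 kg m²; centre at d = 0.234 m, so I = I_cm + Md² gives I = 0.11198 + (2.16)(0.234)² = 0.23025 kg m².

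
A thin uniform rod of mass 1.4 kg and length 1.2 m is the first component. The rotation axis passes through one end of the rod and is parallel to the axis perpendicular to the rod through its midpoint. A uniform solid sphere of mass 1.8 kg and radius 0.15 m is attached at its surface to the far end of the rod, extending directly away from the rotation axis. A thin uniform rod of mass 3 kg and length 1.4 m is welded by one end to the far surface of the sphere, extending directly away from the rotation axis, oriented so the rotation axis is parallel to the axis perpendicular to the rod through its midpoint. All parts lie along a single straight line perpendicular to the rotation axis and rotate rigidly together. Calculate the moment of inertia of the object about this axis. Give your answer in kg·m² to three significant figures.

19.0

Thin rod: I_cm = (1/12)ML² = (1/12)(1.4)(1.2)² = 0.168 kg·m²; centre at d = 0.6 m, so the parallel axis theorem gives I = 0.168 + (1.4)(0.6)² = 0.672 kg·m².
Solid sphere: I_cm = (2/5)MR² = (2/5)(1.8)(0.15)² = 0.0162 kg·m²; centre at d = 0.6 + 0.6 + 0.15 = 1.35 m, so the parallel axis theorem gives I = 0.0162 + (1.8)(1.35)² = 3.2967 kg·m².
Thin rod: I_cm = (1/12)ML² = (1/12)(3)(1.4)² = 0.49 kg·m²; centre at d = 0.6 + 0.6 + 0.15 + 0.15 + 0.7 = 2.2 m, so the parallel axis theorem gives I = 0.49 + (3)(2.2)² = 15.01 kg·m².
Total I = 0.672 + 3.2967 + 15.01 = 18.979 kg·m².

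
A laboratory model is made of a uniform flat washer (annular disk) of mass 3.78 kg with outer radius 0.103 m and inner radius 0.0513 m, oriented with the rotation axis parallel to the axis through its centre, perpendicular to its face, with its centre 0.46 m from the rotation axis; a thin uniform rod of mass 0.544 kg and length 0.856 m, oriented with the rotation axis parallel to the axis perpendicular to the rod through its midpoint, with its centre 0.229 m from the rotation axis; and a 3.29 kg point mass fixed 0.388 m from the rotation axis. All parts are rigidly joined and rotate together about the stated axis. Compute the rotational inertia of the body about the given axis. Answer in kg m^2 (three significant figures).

1.38

Annular disk: I_cm = (1/2)M(R²+r²) = (1/2)(3.78)[(0.103)² + (0.0513)²] = 0.025025 kg m^2; centre at d = 0.46 m, so I = I_cm + Md² gives I = 0.025025 + (3.78)(0.46)² = 0.82487 kg m^2.
Thin rod: I_cm = (1/12)ML² = (1/12)(0.544)(0.856)² = 0.033217 kg m^2; centre at d = 0.229 m, so I = I_cm + Md² gives I = 0.033217 + (0.544)(0.229)² = 0.061745 kg m^2.
Point mass: I_cm = 0; centre at d = 0.388 m, so I = I_cm + Md² gives I = 0 + (3.29)(0.388)² = 0.49529 kg m^2.
Total I = 0.82487 + 0.061745 + 0.49529 = 1.3819 kg m^2.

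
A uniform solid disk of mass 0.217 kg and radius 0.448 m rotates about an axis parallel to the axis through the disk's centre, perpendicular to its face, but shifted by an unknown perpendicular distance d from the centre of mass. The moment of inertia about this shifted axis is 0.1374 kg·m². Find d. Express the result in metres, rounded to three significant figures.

0.730

About the centre-of-mass axis, I_cm = (1/2)MR² = (1/2)(0.217)(0.448)² = 0.021776 kg·m².
Parallel axis theorem: I = I_cm + Md², so Md² = 0.1374 − 0.021776 = 0.11562 kg·m².
d = √(0.11562 / 0.217) = 0.72995 m.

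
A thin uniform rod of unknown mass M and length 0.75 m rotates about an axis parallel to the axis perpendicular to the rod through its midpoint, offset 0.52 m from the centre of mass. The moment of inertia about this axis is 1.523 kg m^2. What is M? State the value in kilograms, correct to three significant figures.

I = I_cm + Md² = (1/12)ML² + Md² = M·[0.0833333·(0.75)² + (0.52)²] = M·0.31728.
So M = 1.523 / 0.31728 = 4.8003 kg.

4.80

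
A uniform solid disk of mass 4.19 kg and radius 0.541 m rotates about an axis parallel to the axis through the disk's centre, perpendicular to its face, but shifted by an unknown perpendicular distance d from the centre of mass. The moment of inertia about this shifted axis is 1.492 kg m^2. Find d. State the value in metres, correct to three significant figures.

0.458

About the centre-of-mass axis, I_cm = (1/2)MR² = (1/2)(4.19)(0.541)² = 0.61317 kg m^2.
Parallel axis theorem: I = I_cm + Md², so Md² = 1.492 − 0.61317 = 0.87883 kg m^2.
d = √(0.87883 / 4.19) = 0.45798 m.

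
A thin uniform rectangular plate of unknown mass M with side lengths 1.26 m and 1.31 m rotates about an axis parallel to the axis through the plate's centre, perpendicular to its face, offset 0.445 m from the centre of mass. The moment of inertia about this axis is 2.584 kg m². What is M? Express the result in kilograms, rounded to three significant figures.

I = I_cm + Md² = (1/12)M(a²+b²) + Md² = M·[0.0833333·[(1.26)² + (1.31)²] + (0.445)²] = M·0.47333.
So M = 2.584 / 0.47333 = 5.4592 kg.

5.46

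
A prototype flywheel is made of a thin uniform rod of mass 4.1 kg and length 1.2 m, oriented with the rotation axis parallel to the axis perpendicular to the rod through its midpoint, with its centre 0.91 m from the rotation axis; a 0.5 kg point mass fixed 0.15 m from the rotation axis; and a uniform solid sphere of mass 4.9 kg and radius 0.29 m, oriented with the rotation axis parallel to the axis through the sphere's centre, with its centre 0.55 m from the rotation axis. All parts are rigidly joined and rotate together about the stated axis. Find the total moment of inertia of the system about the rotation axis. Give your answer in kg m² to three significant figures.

Thin rod: I_cm = (1/12)ML² = (1/12)(4.1)(1.2)² = 0.492 kg m²; centre at d = 0.91 m, so I = I_cm + Md² gives I = 0.492 + (4.1)(0.91)² = 3.8872 kg m².
Point mass: I_cm = 0; centre at d = 0.15 m, so I = I_cm + Md² gives I = 0 + (0.5)(0.15)² = 0.01125 kg m².
Solid sphere: I_cm = (2/5)MR² = (2/5)(4.9)(0.29)² = 0.16484 kg m²; centre at d = 0.55 m, so I = I_cm + Md² gives I = 0.16484 + (4.9)(0.55)² = 1.6471 kg m².
Total I = 3.8872 + 0.01125 + 1.6471 = 5.5455 kg m².

5.55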